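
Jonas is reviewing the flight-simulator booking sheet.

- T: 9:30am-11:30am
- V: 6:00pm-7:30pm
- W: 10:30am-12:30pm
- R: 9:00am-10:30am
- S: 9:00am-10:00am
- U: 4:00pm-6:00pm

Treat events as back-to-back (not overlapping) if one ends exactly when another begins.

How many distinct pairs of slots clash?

4

Sorted by start: R, S, T, W, U, V.
S starts before R ends → R and S overlap.
T starts before R ends → R and T overlap.
W starts exactly when R ends (back-to-back, no overlap), so nothing later overlaps R either.
T starts before S ends → S and T overlap.
W starts after S ends, so nothing later overlaps S either.
W starts before T ends → T and W overlap.
U starts after T ends, so nothing later overlaps T either.
U starts after W ends, so nothing later overlaps W either.
V starts exactly when U ends (back-to-back, no overlap).
Overlapping pairs: R & S, R & T, S & T, T & W — 4 in total.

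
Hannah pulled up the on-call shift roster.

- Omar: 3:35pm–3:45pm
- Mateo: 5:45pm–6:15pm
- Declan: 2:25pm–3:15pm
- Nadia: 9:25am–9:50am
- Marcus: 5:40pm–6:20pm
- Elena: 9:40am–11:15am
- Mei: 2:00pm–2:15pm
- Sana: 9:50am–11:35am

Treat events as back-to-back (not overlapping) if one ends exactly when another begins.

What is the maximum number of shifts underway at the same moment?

Walk through starts and ends in time order (an end at T is processed before a start at T):
9:25am start Nadia → 1
9:40am start Elena → 2
9:50am end Nadia → 1
9:50am start Sana → 2
11:15am end Elena → 1
11:35am end Sana → 0
2:00pm start Mei → 1
2:15pm end Mei → 0
2:25pm start Declan → 1
3:15pm end Declan → 0
3:35pm start Omar → 1
3:45pm end Omar → 0
5:40pm start Marcus → 1
5:45pm start Mateo → 2
6:15pm end Mateo → 1
6:20pm end Marcus → 0
Peak is 2, at 9:40am (Elena, Nadia).

2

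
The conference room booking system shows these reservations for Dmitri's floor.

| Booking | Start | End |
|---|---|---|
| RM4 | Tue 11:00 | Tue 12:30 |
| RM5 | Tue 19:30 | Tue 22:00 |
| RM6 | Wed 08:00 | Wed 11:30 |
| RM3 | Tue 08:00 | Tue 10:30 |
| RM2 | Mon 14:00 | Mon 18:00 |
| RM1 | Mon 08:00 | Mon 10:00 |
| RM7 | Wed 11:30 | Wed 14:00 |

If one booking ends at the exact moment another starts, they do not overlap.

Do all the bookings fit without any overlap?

Yes

Two intervals overlap when each starts before the other ends.
Sorted by start: RM1, RM2, RM3, RM4, RM5, RM6, RM7.
RM2 starts after RM1 ends, so nothing later overlaps RM1 either.
RM3 starts after RM2 ends, so nothing later overlaps RM2 either.
RM4 starts after RM3 ends, so nothing later overlaps RM3 either.
RM5 starts after RM4 ends, so nothing later overlaps RM4 either.
RM6 starts after RM5 ends, so nothing later overlaps RM5 either.
RM7 starts exactly when RM6 ends (back-to-back, no overlap).
Every pair is clear; the schedule has no overlaps.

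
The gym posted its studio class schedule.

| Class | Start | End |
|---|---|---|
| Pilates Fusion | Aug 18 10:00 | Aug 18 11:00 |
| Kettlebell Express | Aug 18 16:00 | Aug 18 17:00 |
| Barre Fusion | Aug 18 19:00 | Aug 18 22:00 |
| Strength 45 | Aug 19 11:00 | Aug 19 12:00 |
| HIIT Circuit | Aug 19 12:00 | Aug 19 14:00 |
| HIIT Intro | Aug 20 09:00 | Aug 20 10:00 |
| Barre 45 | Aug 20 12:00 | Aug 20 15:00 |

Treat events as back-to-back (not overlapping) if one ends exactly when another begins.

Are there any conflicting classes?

Check each pair: they overlap iff neither finishes before the other starts.
Sorted by start: Pilates Fusion, Kettlebell Express, Barre Fusion, Strength 45, HIIT Circuit, HIIT Intro, Barre 45.
Kettlebell Express starts after Pilates Fusion ends, so nothing later overlaps Pilates Fusion either.
Barre Fusion starts after Kettlebell Express ends, so nothing later overlaps Kettlebell Express either.
Strength 45 starts after Barre Fusion ends, so nothing later overlaps Barre Fusion either.
HIIT Circuit starts exactly when Strength 45 ends (back-to-back, no overlap), so nothing later overlaps Strength 45 either.
HIIT Intro starts after HIIT Circuit ends, so nothing later overlaps HIIT Circuit either.
Barre 45 starts after HIIT Intro ends.
Every pair is clear; the schedule has no overlaps.

No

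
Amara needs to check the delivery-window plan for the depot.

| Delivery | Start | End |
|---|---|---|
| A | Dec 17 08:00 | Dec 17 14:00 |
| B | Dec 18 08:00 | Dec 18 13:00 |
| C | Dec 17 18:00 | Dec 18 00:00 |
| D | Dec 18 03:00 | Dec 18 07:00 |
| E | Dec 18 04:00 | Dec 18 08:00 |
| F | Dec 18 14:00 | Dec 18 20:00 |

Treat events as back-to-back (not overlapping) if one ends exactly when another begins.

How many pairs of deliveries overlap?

Sorted by start: A, C, D, E, B, F.
C starts after A ends; A is clear from here.
D starts after C ends; C is clear from here.
E starts before D ends → D and E overlap.
B starts after D ends; D is clear from here.
B starts exactly when E ends (back-to-back, no overlap); E is clear from here.
F starts after B ends.
Overlapping pairs: D & E — 1 in total.

1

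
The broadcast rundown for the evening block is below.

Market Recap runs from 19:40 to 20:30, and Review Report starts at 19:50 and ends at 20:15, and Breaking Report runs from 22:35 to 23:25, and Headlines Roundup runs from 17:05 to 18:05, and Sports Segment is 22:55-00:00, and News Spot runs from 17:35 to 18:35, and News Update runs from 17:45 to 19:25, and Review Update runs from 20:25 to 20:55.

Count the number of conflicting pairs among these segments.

Sorted by start: Headlines Roundup, News Spot, News Update, Market Recap, Review Report, Review Update, Breaking Report, Sports Segment.
News Spot starts before Headlines Roundup ends → Headlines Roundup and News Spot overlap.
News Update starts before Headlines Roundup ends → Headlines Roundup and News Update overlap.
Market Recap starts after Headlines Roundup ends, so Headlines Roundup has no further overlaps.
News Update starts before News Spot ends → News Spot and News Update overlap.
Market Recap starts after News Spot ends, so News Spot has no further overlaps.
Market Recap starts after News Update ends, so News Update has no further overlaps.
Review Report starts before Market Recap ends → Market Recap and Review Report overlap.
Review Update starts before Market Recap ends → Market Recap and Review Update overlap.
Breaking Report starts after Market Recap ends, so Market Recap has no further overlaps.
Review Update starts after Review Report ends, so Review Report has no further overlaps.
Breaking Report starts after Review Update ends, so Review Update has no further overlaps.
Sports Segment starts before Breaking Report ends → Breaking Report and Sports Segment overlap.
Overlapping pairs: Breaking Report & Sports Segment, Headlines Roundup & News Spot, Headlines Roundup & News Update, Market Recap & Review Report, Market Recap & Review Update, News Spot & News Update — 6 in total.

6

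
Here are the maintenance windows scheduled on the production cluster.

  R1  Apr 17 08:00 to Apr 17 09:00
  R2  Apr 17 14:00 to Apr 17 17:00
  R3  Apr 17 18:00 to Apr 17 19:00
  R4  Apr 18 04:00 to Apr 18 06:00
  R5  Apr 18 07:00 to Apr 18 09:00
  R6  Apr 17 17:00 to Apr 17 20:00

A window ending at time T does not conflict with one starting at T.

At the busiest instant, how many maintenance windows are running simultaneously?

2

Sort all start/end points and keep a running count:
Apr 17 08:00 start R1 → 1
Apr 17 09:00 end R1 → 0
Apr 17 14:00 start R2 → 1
Apr 17 17:00 end R2 → 0
Apr 17 17:00 start R6 → 1
Apr 17 18:00 start R3 → 2
Apr 17 19:00 end R3 → 1
Apr 17 20:00 end R6 → 0
Apr 18 04:00 start R4 → 1
Apr 18 06:00 end R4 → 0
Apr 18 07:00 start R5 → 1
Apr 18 09:00 end R5 → 0
Peak is 2, at Apr 17 18:00 (R3, R6).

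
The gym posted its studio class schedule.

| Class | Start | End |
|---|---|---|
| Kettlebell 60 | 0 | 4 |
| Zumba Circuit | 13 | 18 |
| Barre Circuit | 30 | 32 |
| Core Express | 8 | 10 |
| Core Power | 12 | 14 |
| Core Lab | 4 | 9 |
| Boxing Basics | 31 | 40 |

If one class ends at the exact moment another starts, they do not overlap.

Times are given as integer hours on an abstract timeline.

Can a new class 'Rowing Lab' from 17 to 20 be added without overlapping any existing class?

No — it overlaps Zumba Circuit

Kettlebell 60: ends 4 at or before Rowing Lab starts 17 → clear.
Core Lab: ends 9 at or before Rowing Lab starts 17 → clear.
Core Express: ends 10 at or before Rowing Lab starts 17 → clear.
Core Power: ends 14 at or before Rowing Lab starts 17 → clear.
Zumba Circuit: starts 13 before Rowing Lab ends 20, and ends 18 after Rowing Lab starts 17 → overlap.
Barre Circuit: starts 30 at or after Rowing Lab ends 20 → clear.
Boxing Basics: starts 31 at or after Rowing Lab ends 20 → clear.
Rowing Lab overlaps Zumba Circuit.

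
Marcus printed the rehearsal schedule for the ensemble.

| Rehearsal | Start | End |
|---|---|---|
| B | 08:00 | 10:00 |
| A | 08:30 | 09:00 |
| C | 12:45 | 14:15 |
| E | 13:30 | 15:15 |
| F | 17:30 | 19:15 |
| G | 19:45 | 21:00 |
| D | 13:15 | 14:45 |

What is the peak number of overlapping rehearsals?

Sweep the timeline, counting +1 at each start and −1 at each end (ends before starts at a tie):
08:00 start B → 1
08:30 start A → 2
09:00 end A → 1
10:00 end B → 0
12:45 start C → 1
13:15 start D → 2
13:30 start E → 3
14:15 end C → 2
14:45 end D → 1
15:15 end E → 0
17:30 start F → 1
19:15 end F → 0
19:45 start G → 1
21:00 end G → 0
Peak is 3, at 13:30 (C, D, E).

3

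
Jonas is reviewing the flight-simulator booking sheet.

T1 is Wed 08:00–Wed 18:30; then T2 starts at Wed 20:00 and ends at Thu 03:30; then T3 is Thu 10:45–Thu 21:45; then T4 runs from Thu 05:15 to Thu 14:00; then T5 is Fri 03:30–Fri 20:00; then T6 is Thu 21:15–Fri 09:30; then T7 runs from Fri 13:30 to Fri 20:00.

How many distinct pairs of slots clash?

Sorted by start: T1, T2, T4, T3, T6, T5, T7.
T2 starts after T1 ends, so T1 has no further overlaps.
T4 starts after T2 ends, so T2 has no further overlaps.
T3 starts before T4 ends → T4 and T3 overlap.
T6 starts after T4 ends, so T4 has no further overlaps.
T6 starts before T3 ends → T3 and T6 overlap.
T5 starts after T3 ends, so T3 has no further overlaps.
T5 starts before T6 ends → T6 and T5 overlap.
T7 starts after T6 ends.
T7 starts before T5 ends → T5 and T7 overlap.
Overlapping pairs: T3 & T4, T3 & T6, T5 & T6, T5 & T7 — 4 in total.

4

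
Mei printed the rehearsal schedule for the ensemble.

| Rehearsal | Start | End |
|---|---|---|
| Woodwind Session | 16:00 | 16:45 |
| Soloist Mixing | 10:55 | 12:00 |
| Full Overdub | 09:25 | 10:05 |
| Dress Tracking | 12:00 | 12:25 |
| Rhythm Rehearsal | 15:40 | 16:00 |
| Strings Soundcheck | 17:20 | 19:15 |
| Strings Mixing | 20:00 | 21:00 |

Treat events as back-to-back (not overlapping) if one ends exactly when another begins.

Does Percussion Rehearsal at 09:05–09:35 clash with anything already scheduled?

Full Overdub: starts 09:25 before Percussion Rehearsal ends 09:35, and ends 10:05 after Percussion Rehearsal starts 09:05 → overlap.
Soloist Mixing: starts 10:55 at or after Percussion Rehearsal ends 09:35 → clear.
Dress Tracking: starts 12:00 at or after Percussion Rehearsal ends 09:35 → clear.
Rhythm Rehearsal: starts 15:40 at or after Percussion Rehearsal ends 09:35 → clear.
Woodwind Session: starts 16:00 at or after Percussion Rehearsal ends 09:35 → clear.
Strings Soundcheck: starts 17:20 at or after Percussion Rehearsal ends 09:35 → clear.
Strings Mixing: starts 20:00 at or after Percussion Rehearsal ends 09:35 → clear.
Percussion Rehearsal overlaps Full Overdub.

Yes — it overlaps Full Overdub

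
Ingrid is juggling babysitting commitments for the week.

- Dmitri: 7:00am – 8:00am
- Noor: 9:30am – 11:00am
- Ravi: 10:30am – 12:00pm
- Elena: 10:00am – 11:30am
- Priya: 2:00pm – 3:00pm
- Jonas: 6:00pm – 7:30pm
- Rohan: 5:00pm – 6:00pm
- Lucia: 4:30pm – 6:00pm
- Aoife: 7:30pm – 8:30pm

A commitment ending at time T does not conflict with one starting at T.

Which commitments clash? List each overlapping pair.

Sorted by start: Dmitri, Noor, Elena, Ravi, Priya, Lucia, Rohan, Jonas, Aoife.
Noor starts after Dmitri ends; Dmitri is clear from here.
Elena starts before Noor ends → Noor and Elena overlap.
Ravi starts before Noor ends → Noor and Ravi overlap.
Priya starts after Noor ends; Noor is clear from here.
Ravi starts before Elena ends → Elena and Ravi overlap.
Priya starts after Elena ends; Elena is clear from here.
Priya starts after Ravi ends; Ravi is clear from here.
Lucia starts after Priya ends; Priya is clear from here.
Rohan starts before Lucia ends → Lucia and Rohan overlap.
Jonas starts exactly when Lucia ends (back-to-back, no overlap); Lucia is clear from here.
Jonas starts exactly when Rohan ends (back-to-back, no overlap); Rohan is clear from here.
Aoife starts exactly when Jonas ends (back-to-back, no overlap).

Elena & Noor, Elena & Ravi, Lucia & Rohan, Noor & Ravi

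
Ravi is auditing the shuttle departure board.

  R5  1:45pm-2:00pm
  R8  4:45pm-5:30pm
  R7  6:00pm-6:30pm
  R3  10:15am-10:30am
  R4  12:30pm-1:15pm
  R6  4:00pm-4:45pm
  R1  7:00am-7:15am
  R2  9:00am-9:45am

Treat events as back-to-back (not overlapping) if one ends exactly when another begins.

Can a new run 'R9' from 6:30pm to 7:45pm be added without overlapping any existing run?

R1: ends 7:15am at or before R9 starts 6:30pm → clear.
R2: ends 9:45am at or before R9 starts 6:30pm → clear.
R3: ends 10:30am at or before R9 starts 6:30pm → clear.
R4: ends 1:15pm at or before R9 starts 6:30pm → clear.
R5: ends 2:00pm at or before R9 starts 6:30pm → clear.
R6: ends 4:45pm at or before R9 starts 6:30pm → clear.
R8: ends 5:30pm at or before R9 starts 6:30pm → clear.
R7: ends 6:30pm at or before R9 starts 6:30pm → clear.

Yes — the slot is free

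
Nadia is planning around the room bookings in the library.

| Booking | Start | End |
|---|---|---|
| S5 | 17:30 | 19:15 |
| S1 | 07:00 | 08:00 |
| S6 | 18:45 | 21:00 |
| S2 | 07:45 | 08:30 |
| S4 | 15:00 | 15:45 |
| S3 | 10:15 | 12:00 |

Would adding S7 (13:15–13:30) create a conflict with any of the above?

S1: ends 08:00 at or before S7 starts 13:15 → clear.
S2: ends 08:30 at or before S7 starts 13:15 → clear.
S3: ends 12:00 at or before S7 starts 13:15 → clear.
S4: starts 15:00 at or after S7 ends 13:30 → clear.
S5: starts 17:30 at or after S7 ends 13:30 → clear.
S6: starts 18:45 at or after S7 ends 13:30 → clear.

No — it doesn't clash with anything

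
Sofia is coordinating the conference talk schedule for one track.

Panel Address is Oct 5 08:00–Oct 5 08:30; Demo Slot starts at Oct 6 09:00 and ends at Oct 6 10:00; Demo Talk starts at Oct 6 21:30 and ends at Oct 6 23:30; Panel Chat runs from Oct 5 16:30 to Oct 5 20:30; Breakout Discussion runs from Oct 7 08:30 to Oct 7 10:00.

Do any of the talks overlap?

No

Sorted by start: Panel Address, Panel Chat, Demo Slot, Demo Talk, Breakout Discussion.
Panel Chat starts after Panel Address ends, so nothing later overlaps Panel Address either.
Demo Slot starts after Panel Chat ends, so nothing later overlaps Panel Chat either.
Demo Talk starts after Demo Slot ends, so nothing later overlaps Demo Slot either.
Breakout Discussion starts after Demo Talk ends.
Every pair is clear; the schedule has no overlaps.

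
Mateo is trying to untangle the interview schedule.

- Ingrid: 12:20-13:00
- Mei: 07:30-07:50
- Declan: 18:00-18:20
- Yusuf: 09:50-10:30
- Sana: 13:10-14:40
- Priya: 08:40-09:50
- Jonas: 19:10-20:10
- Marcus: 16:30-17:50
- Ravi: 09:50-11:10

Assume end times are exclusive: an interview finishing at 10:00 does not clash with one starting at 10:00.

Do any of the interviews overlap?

Yes

Check each pair: they overlap iff neither finishes before the other starts.
Sorted by start: Mei, Priya, Yusuf, Ravi, Ingrid, Sana, Marcus, Declan, Jonas.
Priya starts after Mei ends; Mei is clear from here.
Yusuf starts exactly when Priya ends (back-to-back, no overlap); Priya is clear from here.
Ravi starts before Yusuf ends → Yusuf and Ravi overlap.
That's a conflict, so the schedule is not conflict-free.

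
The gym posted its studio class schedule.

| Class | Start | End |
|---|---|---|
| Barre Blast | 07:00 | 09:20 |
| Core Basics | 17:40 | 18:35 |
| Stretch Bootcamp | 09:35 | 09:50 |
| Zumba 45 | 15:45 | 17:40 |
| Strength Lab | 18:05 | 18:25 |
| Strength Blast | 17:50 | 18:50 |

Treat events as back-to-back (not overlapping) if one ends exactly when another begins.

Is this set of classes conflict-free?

Check each pair: they overlap iff neither finishes before the other starts.
Sorted by start: Barre Blast, Stretch Bootcamp, Zumba 45, Core Basics, Strength Blast, Strength Lab.
Stretch Bootcamp starts after Barre Blast ends, so Barre Blast has no further overlaps.
Zumba 45 starts after Stretch Bootcamp ends, so Stretch Bootcamp has no further overlaps.
Core Basics starts exactly when Zumba 45 ends (back-to-back, no overlap), so Zumba 45 has no further overlaps.
Strength Blast starts before Core Basics ends → Core Basics and Strength Blast overlap.
That's a conflict, so the schedule is not conflict-free.

No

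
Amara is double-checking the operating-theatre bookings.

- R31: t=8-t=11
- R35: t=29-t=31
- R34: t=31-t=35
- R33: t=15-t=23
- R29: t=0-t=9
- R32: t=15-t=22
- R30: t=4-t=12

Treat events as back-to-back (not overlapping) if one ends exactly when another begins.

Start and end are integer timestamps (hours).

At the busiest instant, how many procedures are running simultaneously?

Walk through starts and ends in time order (an end at T is processed before a start at T):
t=0 start R29 → 1
t=4 start R30 → 2
t=8 start R31 → 3
t=9 end R29 → 2
t=11 end R31 → 1
t=12 end R30 → 0
t=15 start R32 → 1
t=15 start R33 → 2
t=22 end R32 → 1
t=23 end R33 → 0
t=29 start R35 → 1
t=31 end R35 → 0
t=31 start R34 → 1
t=35 end R34 → 0
Peak is 3, at t=8 (R29, R30, R31).

3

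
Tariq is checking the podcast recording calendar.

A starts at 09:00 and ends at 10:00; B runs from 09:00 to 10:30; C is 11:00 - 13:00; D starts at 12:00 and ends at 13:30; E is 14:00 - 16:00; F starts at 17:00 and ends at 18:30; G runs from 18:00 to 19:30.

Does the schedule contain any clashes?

Two intervals overlap when each starts before the other ends.
Sorted by start: A, B, C, D, E, F, G.
B starts before A ends → A and B overlap.
That's a conflict, so the schedule is not conflict-free.

Yes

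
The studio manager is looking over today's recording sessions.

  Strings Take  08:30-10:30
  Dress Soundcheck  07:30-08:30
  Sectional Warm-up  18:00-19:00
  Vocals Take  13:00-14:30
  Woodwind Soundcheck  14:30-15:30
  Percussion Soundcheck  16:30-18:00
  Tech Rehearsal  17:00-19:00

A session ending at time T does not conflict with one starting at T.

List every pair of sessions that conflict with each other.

Sorted by start: Dress Soundcheck, Strings Take, Vocals Take, Woodwind Soundcheck, Percussion Soundcheck, Tech Rehearsal, Sectional Warm-up.
Strings Take starts exactly when Dress Soundcheck ends (back-to-back, no overlap) — done with Dress Soundcheck.
Vocals Take starts after Strings Take ends — done with Strings Take.
Woodwind Soundcheck starts exactly when Vocals Take ends (back-to-back, no overlap) — done with Vocals Take.
Percussion Soundcheck starts after Woodwind Soundcheck ends — done with Woodwind Soundcheck.
Tech Rehearsal starts before Percussion Soundcheck ends → Percussion Soundcheck and Tech Rehearsal overlap.
Sectional Warm-up starts exactly when Percussion Soundcheck ends (back-to-back, no overlap).
Sectional Warm-up starts before Tech Rehearsal ends → Tech Rehearsal and Sectional Warm-up overlap.

Percussion Soundcheck & Tech Rehearsal, Sectional Warm-up & Tech Rehearsal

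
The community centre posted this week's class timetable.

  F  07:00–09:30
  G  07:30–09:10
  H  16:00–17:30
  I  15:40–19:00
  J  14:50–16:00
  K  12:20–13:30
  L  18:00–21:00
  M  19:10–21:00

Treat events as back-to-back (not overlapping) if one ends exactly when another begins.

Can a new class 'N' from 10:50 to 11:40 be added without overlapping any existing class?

Yes — the slot is free

F: ends 09:30 at or before N starts 10:50 → clear.
G: ends 09:10 at or before N starts 10:50 → clear.
K: starts 12:20 at or after N ends 11:40 → clear.
J: starts 14:50 at or after N ends 11:40 → clear.
I: starts 15:40 at or after N ends 11:40 → clear.
H: starts 16:00 at or after N ends 11:40 → clear.
L: starts 18:00 at or after N ends 11:40 → clear.
M: starts 19:10 at or after N ends 11:40 → clear.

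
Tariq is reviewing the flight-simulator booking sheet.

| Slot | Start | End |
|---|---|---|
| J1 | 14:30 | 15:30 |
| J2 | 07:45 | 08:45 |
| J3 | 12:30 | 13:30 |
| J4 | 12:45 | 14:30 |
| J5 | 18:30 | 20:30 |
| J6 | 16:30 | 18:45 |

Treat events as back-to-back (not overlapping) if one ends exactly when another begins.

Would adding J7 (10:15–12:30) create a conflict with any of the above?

No — it doesn't clash with anything

J2: ends 08:45 at or before J7 starts 10:15 → clear.
J3: starts 12:30 at or after J7 ends 12:30 → clear.
J4: starts 12:45 at or after J7 ends 12:30 → clear.
J1: starts 14:30 at or after J7 ends 12:30 → clear.
J6: starts 16:30 at or after J7 ends 12:30 → clear.
J5: starts 18:30 at or after J7 ends 12:30 → clear.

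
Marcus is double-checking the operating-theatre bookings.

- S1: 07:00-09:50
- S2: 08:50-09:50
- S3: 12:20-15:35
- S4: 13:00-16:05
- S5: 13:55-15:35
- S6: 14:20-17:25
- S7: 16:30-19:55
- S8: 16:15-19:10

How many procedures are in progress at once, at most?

Sort all start/end points and keep a running count:
07:00 start S1 → 1
08:50 start S2 → 2
09:50 end S1 → 1
09:50 end S2 → 0
12:20 start S3 → 1
13:00 start S4 → 2
13:55 start S5 → 3
14:20 start S6 → 4
15:35 end S3 → 3
15:35 end S5 → 2
16:05 end S4 → 1
16:15 start S8 → 2
16:30 start S7 → 3
17:25 end S6 → 2
19:10 end S8 → 1
19:55 end S7 → 0
Peak is 4, at 14:20 (S3, S4, S5, S6).

4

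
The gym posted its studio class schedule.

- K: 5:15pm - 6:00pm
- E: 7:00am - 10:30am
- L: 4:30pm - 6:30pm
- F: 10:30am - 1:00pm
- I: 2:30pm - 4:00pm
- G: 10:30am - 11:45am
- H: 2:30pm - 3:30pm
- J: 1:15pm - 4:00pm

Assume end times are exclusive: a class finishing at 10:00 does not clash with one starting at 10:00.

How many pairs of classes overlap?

Sorted by start: E, F, G, J, H, I, L, K.
F starts exactly when E ends (back-to-back, no overlap), so E has no further overlaps.
G starts before F ends → F and G overlap.
J starts after F ends, so F has no further overlaps.
J starts after G ends, so G has no further overlaps.
H starts before J ends → J and H overlap.
I starts before J ends → J and I overlap.
L starts after J ends, so J has no further overlaps.
I starts before H ends → H and I overlap.
L starts after H ends, so H has no further overlaps.
L starts after I ends, so I has no further overlaps.
K starts before L ends → L and K overlap.
Overlapping pairs: F & G, H & I, H & J, I & J, K & L — 5 in total.

5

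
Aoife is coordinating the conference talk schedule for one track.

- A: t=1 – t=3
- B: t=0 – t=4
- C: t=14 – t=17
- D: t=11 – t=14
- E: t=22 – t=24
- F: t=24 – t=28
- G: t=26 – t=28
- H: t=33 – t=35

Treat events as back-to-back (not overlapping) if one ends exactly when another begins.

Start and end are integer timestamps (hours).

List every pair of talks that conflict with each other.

A & B, F & G

Sorted by start: B, A, D, C, E, F, G, H.
A starts before B ends → B and A overlap.
D starts after B ends; B is clear from here.
D starts after A ends; A is clear from here.
C starts exactly when D ends (back-to-back, no overlap); D is clear from here.
E starts after C ends; C is clear from here.
F starts exactly when E ends (back-to-back, no overlap); E is clear from here.
G starts before F ends → F and G overlap.
H starts after F ends.
H starts after G ends.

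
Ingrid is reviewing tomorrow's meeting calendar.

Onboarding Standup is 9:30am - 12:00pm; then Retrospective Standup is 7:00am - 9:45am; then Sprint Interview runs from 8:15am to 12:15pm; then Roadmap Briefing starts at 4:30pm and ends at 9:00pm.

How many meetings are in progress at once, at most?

3

Sort all start/end points and keep a running count:
7:00am start Retrospective Standup → 1
8:15am start Sprint Interview → 2
9:30am start Onboarding Standup → 3
9:45am end Retrospective Standup → 2
12:00pm end Onboarding Standup → 1
12:15pm end Sprint Interview → 0
4:30pm start Roadmap Briefing → 1
9:00pm end Roadmap Briefing → 0
Peak is 3, at 9:30am (Onboarding Standup, Retrospective Standup, Sprint Interview).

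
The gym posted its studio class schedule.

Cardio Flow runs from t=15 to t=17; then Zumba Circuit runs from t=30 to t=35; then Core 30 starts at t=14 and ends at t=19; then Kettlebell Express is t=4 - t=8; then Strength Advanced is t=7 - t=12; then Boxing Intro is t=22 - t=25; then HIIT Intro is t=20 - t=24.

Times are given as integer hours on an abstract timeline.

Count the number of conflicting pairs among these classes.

Two intervals overlap when each starts before the other ends.
Sorted by start: Kettlebell Express, Strength Advanced, Core 30, Cardio Flow, HIIT Intro, Boxing Intro, Zumba Circuit.
Strength Advanced starts before Kettlebell Express ends → Kettlebell Express and Strength Advanced overlap.
Core 30 starts after Kettlebell Express ends; Kettlebell Express is clear from here.
Core 30 starts after Strength Advanced ends; Strength Advanced is clear from here.
Cardio Flow starts before Core 30 ends → Core 30 and Cardio Flow overlap.
HIIT Intro starts after Core 30 ends; Core 30 is clear from here.
HIIT Intro starts after Cardio Flow ends; Cardio Flow is clear from here.
Boxing Intro starts before HIIT Intro ends → HIIT Intro and Boxing Intro overlap.
Zumba Circuit starts after HIIT Intro ends.
Zumba Circuit starts after Boxing Intro ends.
Overlapping pairs: Boxing Intro & HIIT Intro, Cardio Flow & Core 30, Kettlebell Express & Strength Advanced — 3 in total.

3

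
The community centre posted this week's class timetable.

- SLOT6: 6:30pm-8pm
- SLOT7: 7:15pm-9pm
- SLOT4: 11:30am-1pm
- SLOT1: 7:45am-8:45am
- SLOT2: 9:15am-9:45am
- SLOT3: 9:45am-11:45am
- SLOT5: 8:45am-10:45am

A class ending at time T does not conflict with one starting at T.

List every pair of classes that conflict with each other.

SLOT2 & SLOT5, SLOT3 & SLOT4, SLOT3 & SLOT5, SLOT6 & SLOT7

Two intervals overlap when each starts before the other ends.
Sorted by start: SLOT1, SLOT5, SLOT2, SLOT3, SLOT4, SLOT6, SLOT7.
SLOT5 starts exactly when SLOT1 ends (back-to-back, no overlap), so nothing later overlaps SLOT1 either.
SLOT2 starts before SLOT5 ends → SLOT5 and SLOT2 overlap.
SLOT3 starts before SLOT5 ends → SLOT5 and SLOT3 overlap.
SLOT4 starts after SLOT5 ends, so nothing later overlaps SLOT5 either.
SLOT3 starts exactly when SLOT2 ends (back-to-back, no overlap), so nothing later overlaps SLOT2 either.
SLOT4 starts before SLOT3 ends → SLOT3 and SLOT4 overlap.
SLOT6 starts after SLOT3 ends, so nothing later overlaps SLOT3 either.
SLOT6 starts after SLOT4 ends, so nothing later overlaps SLOT4 either.
SLOT7 starts before SLOT6 ends → SLOT6 and SLOT7 overlap.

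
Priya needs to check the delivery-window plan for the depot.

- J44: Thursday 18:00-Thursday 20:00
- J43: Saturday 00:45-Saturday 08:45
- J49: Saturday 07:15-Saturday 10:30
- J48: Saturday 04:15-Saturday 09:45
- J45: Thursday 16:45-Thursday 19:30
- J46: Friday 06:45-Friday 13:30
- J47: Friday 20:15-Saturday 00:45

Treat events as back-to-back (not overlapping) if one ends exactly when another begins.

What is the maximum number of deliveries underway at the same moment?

3

Walk through starts and ends in time order (an end at T is processed before a start at T):
Thursday 16:45 start J45 → 1
Thursday 18:00 start J44 → 2
Thursday 19:30 end J45 → 1
Thursday 20:00 end J44 → 0
Friday 06:45 start J46 → 1
Friday 13:30 end J46 → 0
Friday 20:15 start J47 → 1
Saturday 00:45 end J47 → 0
Saturday 00:45 start J43 → 1
Saturday 04:15 start J48 → 2
Saturday 07:15 start J49 → 3
Saturday 08:45 end J43 → 2
Saturday 09:45 end J48 → 1
Saturday 10:30 end J49 → 0
Peak is 3, at Saturday 07:15 (J43, J48, J49).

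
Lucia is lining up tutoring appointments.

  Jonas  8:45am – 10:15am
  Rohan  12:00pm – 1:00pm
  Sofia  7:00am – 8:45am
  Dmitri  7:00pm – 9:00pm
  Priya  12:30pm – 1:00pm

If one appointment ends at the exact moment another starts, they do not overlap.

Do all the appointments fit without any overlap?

Sorted by start: Sofia, Jonas, Rohan, Priya, Dmitri.
Jonas starts exactly when Sofia ends (back-to-back, no overlap) — done with Sofia.
Rohan starts after Jonas ends — done with Jonas.
Priya starts before Rohan ends → Rohan and Priya overlap.
That's a conflict, so the schedule is not conflict-free.

No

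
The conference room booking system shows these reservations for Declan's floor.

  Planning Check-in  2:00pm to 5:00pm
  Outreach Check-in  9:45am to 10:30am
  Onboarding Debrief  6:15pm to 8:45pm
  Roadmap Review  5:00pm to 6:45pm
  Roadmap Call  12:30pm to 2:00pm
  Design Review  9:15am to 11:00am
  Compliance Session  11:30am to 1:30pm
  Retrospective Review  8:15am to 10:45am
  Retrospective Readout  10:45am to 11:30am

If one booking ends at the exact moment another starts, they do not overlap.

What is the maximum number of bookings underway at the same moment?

3

Walk through starts and ends in time order (an end at T is processed before a start at T):
8:15am start Retrospective Review → 1
9:15am start Design Review → 2
9:45am start Outreach Check-in → 3
10:30am end Outreach Check-in → 2
10:45am end Retrospective Review → 1
10:45am start Retrospective Readout → 2
11:00am end Design Review → 1
11:30am end Retrospective Readout → 0
11:30am start Compliance Session → 1
12:30pm start Roadmap Call → 2
1:30pm end Compliance Session → 1
2:00pm end Roadmap Call → 0
2:00pm start Planning Check-in → 1
5:00pm end Planning Check-in → 0
5:00pm start Roadmap Review → 1
6:15pm start Onboarding Debrief → 2
6:45pm end Roadmap Review → 1
8:45pm end Onboarding Debrief → 0
Peak is 3, at 9:45am (Design Review, Outreach Check-in, Retrospective Review).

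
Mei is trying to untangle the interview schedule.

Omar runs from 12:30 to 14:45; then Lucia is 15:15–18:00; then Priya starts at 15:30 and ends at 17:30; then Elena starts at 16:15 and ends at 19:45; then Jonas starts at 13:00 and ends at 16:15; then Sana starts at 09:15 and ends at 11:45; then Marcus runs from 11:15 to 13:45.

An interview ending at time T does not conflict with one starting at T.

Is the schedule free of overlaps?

Check each pair: they overlap iff neither finishes before the other starts.
Sorted by start: Sana, Marcus, Omar, Jonas, Lucia, Priya, Elena.
Marcus starts before Sana ends → Sana and Marcus overlap.
That's a conflict, so the schedule is not conflict-free.

No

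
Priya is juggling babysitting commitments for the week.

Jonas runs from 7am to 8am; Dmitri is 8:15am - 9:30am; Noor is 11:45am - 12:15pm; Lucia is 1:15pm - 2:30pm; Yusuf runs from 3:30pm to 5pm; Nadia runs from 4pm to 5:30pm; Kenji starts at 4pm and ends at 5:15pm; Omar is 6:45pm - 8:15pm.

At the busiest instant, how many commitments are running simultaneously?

3

Sort all start/end points and keep a running count:
7am start Jonas → 1
8am end Jonas → 0
8:15am start Dmitri → 1
9:30am end Dmitri → 0
11:45am start Noor → 1
12:15pm end Noor → 0
1:15pm start Lucia → 1
2:30pm end Lucia → 0
3:30pm start Yusuf → 1
4pm start Kenji → 2
4pm start Nadia → 3
5pm end Yusuf → 2
5:15pm end Kenji → 1
5:30pm end Nadia → 0
6:45pm start Omar → 1
8:15pm end Omar → 0
Peak is 3, at 4pm (Kenji, Nadia, Yusuf).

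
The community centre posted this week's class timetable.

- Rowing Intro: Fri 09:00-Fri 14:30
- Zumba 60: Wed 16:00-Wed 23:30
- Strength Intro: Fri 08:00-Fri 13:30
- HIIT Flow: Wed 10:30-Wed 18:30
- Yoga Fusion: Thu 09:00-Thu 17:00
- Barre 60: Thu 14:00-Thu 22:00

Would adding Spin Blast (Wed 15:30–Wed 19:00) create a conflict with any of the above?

HIIT Flow: starts Wed 10:30 before Spin Blast ends Wed 19:00, and ends Wed 18:30 after Spin Blast starts Wed 15:30 → overlap.
Zumba 60: starts Wed 16:00 before Spin Blast ends Wed 19:00, and ends Wed 23:30 after Spin Blast starts Wed 15:30 → overlap.
Yoga Fusion: starts Thu 09:00 at or after Spin Blast ends Wed 19:00 → clear.
Barre 60: starts Thu 14:00 at or after Spin Blast ends Wed 19:00 → clear.
Strength Intro: starts Fri 08:00 at or after Spin Blast ends Wed 19:00 → clear.
Rowing Intro: starts Fri 09:00 at or after Spin Blast ends Wed 19:00 → clear.
Spin Blast overlaps HIIT Flow, Zumba 60.

Yes — it overlaps HIIT Flow, Zumba 60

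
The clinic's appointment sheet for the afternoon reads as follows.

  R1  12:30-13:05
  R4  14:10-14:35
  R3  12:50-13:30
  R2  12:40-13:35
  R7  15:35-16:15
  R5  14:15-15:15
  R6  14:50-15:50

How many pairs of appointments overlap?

6

Sorted by start: R1, R2, R3, R4, R5, R6, R7.
R2 starts before R1 ends → R1 and R2 overlap.
R3 starts before R1 ends → R1 and R3 overlap.
R4 starts after R1 ends; R1 is clear from here.
R3 starts before R2 ends → R2 and R3 overlap.
R4 starts after R2 ends; R2 is clear from here.
R4 starts after R3 ends; R3 is clear from here.
R5 starts before R4 ends → R4 and R5 overlap.
R6 starts after R4 ends; R4 is clear from here.
R6 starts before R5 ends → R5 and R6 overlap.
R7 starts after R5 ends.
R7 starts before R6 ends → R6 and R7 overlap.
Overlapping pairs: R1 & R2, R1 & R3, R2 & R3, R4 & R5, R5 & R6, R6 & R7 — 6 in total.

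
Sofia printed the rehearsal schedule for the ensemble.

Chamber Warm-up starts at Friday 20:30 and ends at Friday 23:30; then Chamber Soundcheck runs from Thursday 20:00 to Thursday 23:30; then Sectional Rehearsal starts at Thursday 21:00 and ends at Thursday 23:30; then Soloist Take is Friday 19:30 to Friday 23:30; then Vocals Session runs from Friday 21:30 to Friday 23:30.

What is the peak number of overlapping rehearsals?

3

Sort all start/end points and keep a running count:
Thursday 20:00 start Chamber Soundcheck → 1
Thursday 21:00 start Sectional Rehearsal → 2
Thursday 23:30 end Chamber Soundcheck → 1
Thursday 23:30 end Sectional Rehearsal → 0
Friday 19:30 start Soloist Take → 1
Friday 20:30 start Chamber Warm-up → 2
Friday 21:30 start Vocals Session → 3
Friday 23:30 end Chamber Warm-up → 2
Friday 23:30 end Soloist Take → 1
Friday 23:30 end Vocals Session → 0
Peak is 3, at Friday 21:30 (Chamber Warm-up, Soloist Take, Vocals Session).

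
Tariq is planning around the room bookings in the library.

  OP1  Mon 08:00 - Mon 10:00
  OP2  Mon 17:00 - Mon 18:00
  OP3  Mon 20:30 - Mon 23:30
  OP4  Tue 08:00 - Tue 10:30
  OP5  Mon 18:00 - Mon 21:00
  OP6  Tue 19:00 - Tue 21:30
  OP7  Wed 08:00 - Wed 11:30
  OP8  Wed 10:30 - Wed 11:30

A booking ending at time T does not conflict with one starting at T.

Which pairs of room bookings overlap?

OP3 & OP5, OP7 & OP8

Sorted by start: OP1, OP2, OP5, OP3, OP4, OP6, OP7, OP8.
OP2 starts after OP1 ends, so nothing later overlaps OP1 either.
OP5 starts exactly when OP2 ends (back-to-back, no overlap), so nothing later overlaps OP2 either.
OP3 starts before OP5 ends → OP5 and OP3 overlap.
OP4 starts after OP5 ends, so nothing later overlaps OP5 either.
OP4 starts after OP3 ends, so nothing later overlaps OP3 either.
OP6 starts after OP4 ends, so nothing later overlaps OP4 either.
OP7 starts after OP6 ends, so nothing later overlaps OP6 either.
OP8 starts before OP7 ends → OP7 and OP8 overlap.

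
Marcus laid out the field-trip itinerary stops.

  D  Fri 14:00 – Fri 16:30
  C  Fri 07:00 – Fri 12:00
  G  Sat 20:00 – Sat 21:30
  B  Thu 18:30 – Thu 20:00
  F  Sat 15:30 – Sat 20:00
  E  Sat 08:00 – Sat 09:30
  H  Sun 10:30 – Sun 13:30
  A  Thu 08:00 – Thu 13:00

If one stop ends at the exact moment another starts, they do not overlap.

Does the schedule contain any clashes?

Sorted by start: A, B, C, D, E, F, G, H.
B starts after A ends; A is clear from here.
C starts after B ends; B is clear from here.
D starts after C ends; C is clear from here.
E starts after D ends; D is clear from here.
F starts after E ends; E is clear from here.
G starts exactly when F ends (back-to-back, no overlap); F is clear from here.
H starts after G ends.
Every pair is clear; the schedule has no overlaps.

No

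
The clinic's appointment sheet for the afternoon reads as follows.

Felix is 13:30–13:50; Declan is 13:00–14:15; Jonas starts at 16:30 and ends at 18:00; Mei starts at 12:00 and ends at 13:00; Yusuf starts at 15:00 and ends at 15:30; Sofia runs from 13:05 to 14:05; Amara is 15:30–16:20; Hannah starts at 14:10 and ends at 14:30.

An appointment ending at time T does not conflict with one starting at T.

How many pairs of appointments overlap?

Two intervals overlap when each starts before the other ends.
Sorted by start: Mei, Declan, Sofia, Felix, Hannah, Yusuf, Amara, Jonas.
Declan starts exactly when Mei ends (back-to-back, no overlap), so nothing later overlaps Mei either.
Sofia starts before Declan ends → Declan and Sofia overlap.
Felix starts before Declan ends → Declan and Felix overlap.
Hannah starts before Declan ends → Declan and Hannah overlap.
Yusuf starts after Declan ends, so nothing later overlaps Declan either.
Felix starts before Sofia ends → Sofia and Felix overlap.
Hannah starts after Sofia ends, so nothing later overlaps Sofia either.
Hannah starts after Felix ends, so nothing later overlaps Felix either.
Yusuf starts after Hannah ends, so nothing later overlaps Hannah either.
Amara starts exactly when Yusuf ends (back-to-back, no overlap), so nothing later overlaps Yusuf either.
Jonas starts after Amara ends.
Overlapping pairs: Declan & Felix, Declan & Hannah, Declan & Sofia, Felix & Sofia — 4 in total.

4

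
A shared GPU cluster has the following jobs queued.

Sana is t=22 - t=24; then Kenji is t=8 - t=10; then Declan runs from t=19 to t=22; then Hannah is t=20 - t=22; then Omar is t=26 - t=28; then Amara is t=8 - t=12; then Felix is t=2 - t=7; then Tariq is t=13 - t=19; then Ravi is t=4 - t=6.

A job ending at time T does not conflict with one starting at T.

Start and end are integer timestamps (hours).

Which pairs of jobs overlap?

Sorted by start: Felix, Ravi, Amara, Kenji, Tariq, Declan, Hannah, Sana, Omar.
Ravi starts before Felix ends → Felix and Ravi overlap.
Amara starts after Felix ends, so Felix has no further overlaps.
Amara starts after Ravi ends, so Ravi has no further overlaps.
Kenji starts before Amara ends → Amara and Kenji overlap.
Tariq starts after Amara ends, so Amara has no further overlaps.
Tariq starts after Kenji ends, so Kenji has no further overlaps.
Declan starts exactly when Tariq ends (back-to-back, no overlap), so Tariq has no further overlaps.
Hannah starts before Declan ends → Declan and Hannah overlap.
Sana starts exactly when Declan ends (back-to-back, no overlap), so Declan has no further overlaps.
Sana starts exactly when Hannah ends (back-to-back, no overlap), so Hannah has no further overlaps.
Omar starts after Sana ends.

Amara & Kenji, Declan & Hannah, Felix & Ravi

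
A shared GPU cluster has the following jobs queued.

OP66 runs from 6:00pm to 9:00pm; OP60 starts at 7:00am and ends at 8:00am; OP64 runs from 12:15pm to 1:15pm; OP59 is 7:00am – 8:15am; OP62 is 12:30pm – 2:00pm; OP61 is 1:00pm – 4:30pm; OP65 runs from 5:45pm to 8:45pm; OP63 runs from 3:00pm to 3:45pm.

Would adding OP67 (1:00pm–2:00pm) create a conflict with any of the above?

Yes — it overlaps OP61, OP62, OP64

OP59: ends 8:15am at or before OP67 starts 1:00pm → clear.
OP60: ends 8:00am at or before OP67 starts 1:00pm → clear.
OP64: starts 12:15pm before OP67 ends 2:00pm, and ends 1:15pm after OP67 starts 1:00pm → overlap.
OP62: starts 12:30pm before OP67 ends 2:00pm, and ends 2:00pm after OP67 starts 1:00pm → overlap.
OP61: starts 1:00pm before OP67 ends 2:00pm, and ends 4:30pm after OP67 starts 1:00pm → overlap.
OP63: starts 3:00pm at or after OP67 ends 2:00pm → clear.
OP65: starts 5:45pm at or after OP67 ends 2:00pm → clear.
OP66: starts 6:00pm at or after OP67 ends 2:00pm → clear.
OP67 overlaps OP61, OP62, OP64.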